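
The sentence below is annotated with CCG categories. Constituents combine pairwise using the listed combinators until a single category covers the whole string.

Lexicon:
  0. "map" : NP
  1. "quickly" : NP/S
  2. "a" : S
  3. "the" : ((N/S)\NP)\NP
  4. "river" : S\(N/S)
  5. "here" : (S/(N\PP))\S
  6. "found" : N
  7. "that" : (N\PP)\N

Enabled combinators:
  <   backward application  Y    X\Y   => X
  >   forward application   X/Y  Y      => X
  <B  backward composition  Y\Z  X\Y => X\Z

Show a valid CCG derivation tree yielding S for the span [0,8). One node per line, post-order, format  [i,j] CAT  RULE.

[0,1] NP  lex  "map"
[1,2] NP/S  lex  "quickly"
[2,3] S  lex  "a"
[1,3] NP  >  k=2
[3,4] ((N/S)\NP)\NP  lex  "the"
[1,4] (N/S)\NP  <  k=3
[4,5] S\(N/S)  lex  "river"
[1,5] S\NP  <B  k=4
[0,5] S  <  k=1
[5,6] (S/(N\PP))\S  lex  "here"
[0,6] S/(N\PP)  <  k=5
[6,7] N  lex  "found"
[7,8] (N\PP)\N  lex  "that"
[6,8] N\PP  <  k=7
[0,8] S  >  k=6

[0,8] S   >
  [0,6] S/(N\PP)   <
    [0,5] S   <
      [0,1] "map" : NP
      [1,5] S\NP   <B
        [1,4] (N/S)\NP   <
          [1,3] NP   >
            [1,2] "quickly" : NP/S
            [2,3] "a" : S
          [3,4] "the" : ((N/S)\NP)\NP
        [4,5] "river" : S\(N/S)
    [5,6] "here" : (S/(N\PP))\S
  [6,8] N\PP   <
    [6,7] "found" : N
    [7,8] "that" : (N\PP)\N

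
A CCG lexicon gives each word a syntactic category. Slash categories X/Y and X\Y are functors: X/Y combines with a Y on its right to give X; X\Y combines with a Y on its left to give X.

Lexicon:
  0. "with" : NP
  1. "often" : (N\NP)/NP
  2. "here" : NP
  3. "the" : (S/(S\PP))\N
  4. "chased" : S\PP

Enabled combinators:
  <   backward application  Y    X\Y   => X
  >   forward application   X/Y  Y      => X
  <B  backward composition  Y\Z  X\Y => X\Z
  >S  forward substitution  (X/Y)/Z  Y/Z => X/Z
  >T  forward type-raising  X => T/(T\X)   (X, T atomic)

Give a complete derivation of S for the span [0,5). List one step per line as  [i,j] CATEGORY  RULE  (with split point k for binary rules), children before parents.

[0,5] S   >
  [0,4] S/(S\PP)   <
    [0,3] N   >
      [0,1] N/(N\NP)   >T
        [0,1] "with" : NP
      [1,3] N\NP   >
        [1,2] "often" : (N\NP)/NP
        [2,3] "here" : NP
    [3,4] "the" : (S/(S\PP))\N
  [4,5] "chased" : S\PP

[0,1] NP  lex  "with"
[0,1] N/(N\NP)  >T
[1,2] (N\NP)/NP  lex  "often"
[2,3] NP  lex  "here"
[1,3] N\NP  >  k=2
[0,3] N  >  k=1
[3,4] (S/(S\PP))\N  lex  "the"
[0,4] S/(S\PP)  <  k=3
[4,5] S\PP  lex  "chased"
[0,5] S  >  k=4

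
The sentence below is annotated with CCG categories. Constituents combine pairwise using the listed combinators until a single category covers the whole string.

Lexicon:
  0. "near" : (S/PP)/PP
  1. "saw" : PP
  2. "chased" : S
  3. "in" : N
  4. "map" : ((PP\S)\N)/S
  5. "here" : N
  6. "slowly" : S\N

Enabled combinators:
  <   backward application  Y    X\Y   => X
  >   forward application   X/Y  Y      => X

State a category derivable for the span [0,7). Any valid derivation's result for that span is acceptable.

S

[0,7] S   >
  [0,2] S/PP   >
    [0,1] "near" : (S/PP)/PP
    [1,2] "saw" : PP
  [2,7] PP   <
    [2,3] "chased" : S
    [3,7] PP\S   <
      [3,4] "in" : N
      [4,7] (PP\S)\N   >
        [4,5] "map" : ((PP\S)\N)/S
        [5,7] S   <
          [5,6] "here" : N
          [6,7] "slowly" : S\N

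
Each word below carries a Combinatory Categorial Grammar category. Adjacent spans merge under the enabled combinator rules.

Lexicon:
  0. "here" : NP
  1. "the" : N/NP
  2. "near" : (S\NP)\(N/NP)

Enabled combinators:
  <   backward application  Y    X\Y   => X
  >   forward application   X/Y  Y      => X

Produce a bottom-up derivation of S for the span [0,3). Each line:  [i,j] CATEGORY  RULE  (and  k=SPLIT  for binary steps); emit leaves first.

[0,1] NP  lex  "here"
[1,2] N/NP  lex  "the"
[2,3] (S\NP)\(N/NP)  lex  "near"
[1,3] S\NP  <  k=2
[0,3] S  <  k=1

[0,3] S   <
  [0,1] "here" : NP
  [1,3] S\NP   <
    [1,2] "the" : N/NP
    [2,3] "near" : (S\NP)\(N/NP)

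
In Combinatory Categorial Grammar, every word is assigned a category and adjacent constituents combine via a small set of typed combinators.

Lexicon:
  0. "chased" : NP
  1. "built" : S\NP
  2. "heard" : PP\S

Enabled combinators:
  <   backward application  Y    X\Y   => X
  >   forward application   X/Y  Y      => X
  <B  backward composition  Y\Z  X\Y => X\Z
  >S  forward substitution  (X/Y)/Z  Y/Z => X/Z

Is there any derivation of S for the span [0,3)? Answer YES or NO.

NO

NP S\NP PP\S
CKY chart[0,3] = {PP}; S ∉ chart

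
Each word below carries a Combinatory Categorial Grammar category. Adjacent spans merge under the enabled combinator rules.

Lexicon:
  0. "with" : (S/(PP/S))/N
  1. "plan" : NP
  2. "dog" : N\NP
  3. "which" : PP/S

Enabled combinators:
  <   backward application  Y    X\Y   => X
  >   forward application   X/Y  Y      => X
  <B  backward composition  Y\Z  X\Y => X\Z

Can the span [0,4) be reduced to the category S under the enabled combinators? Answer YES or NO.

YES

[0,4] S   >
  [0,3] S/(PP/S)   >
    [0,1] "with" : (S/(PP/S))/N
    [1,3] N   <
      [1,2] "plan" : NP
      [2,3] "dog" : N\NP
  [3,4] "which" : PP/S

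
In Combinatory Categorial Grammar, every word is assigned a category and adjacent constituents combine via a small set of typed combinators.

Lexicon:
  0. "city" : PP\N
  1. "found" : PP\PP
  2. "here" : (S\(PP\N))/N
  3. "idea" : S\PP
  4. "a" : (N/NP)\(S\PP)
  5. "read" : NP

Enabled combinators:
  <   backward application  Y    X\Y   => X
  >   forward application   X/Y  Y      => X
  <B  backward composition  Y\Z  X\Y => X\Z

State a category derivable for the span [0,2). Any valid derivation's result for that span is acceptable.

[0,6] S   <
  [0,2] PP\N   <B
    [0,1] "city" : PP\N
    [1,2] "found" : PP\PP
  [2,6] S\(PP\N)   >
    [2,3] "here" : (S\(PP\N))/N
    [3,6] N   >
      [3,5] N/NP   <
        [3,4] "idea" : S\PP
        [4,5] "a" : (N/NP)\(S\PP)
      [5,6] "read" : NP

PP\N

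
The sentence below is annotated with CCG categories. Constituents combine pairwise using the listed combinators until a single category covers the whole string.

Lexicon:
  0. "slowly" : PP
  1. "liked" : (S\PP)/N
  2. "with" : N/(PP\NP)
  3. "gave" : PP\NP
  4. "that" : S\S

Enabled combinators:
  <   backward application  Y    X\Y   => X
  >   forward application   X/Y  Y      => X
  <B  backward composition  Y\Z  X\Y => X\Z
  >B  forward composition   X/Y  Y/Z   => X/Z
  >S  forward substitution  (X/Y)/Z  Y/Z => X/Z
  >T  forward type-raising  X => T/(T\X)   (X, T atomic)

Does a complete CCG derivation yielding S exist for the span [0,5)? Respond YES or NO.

[0,5] S   >
  [0,1] S/(S\PP)   >T
    [0,1] "slowly" : PP
  [1,5] S\PP   <B
    [1,4] S\PP   >
      [1,2] "liked" : (S\PP)/N
      [2,4] N   >
        [2,3] "with" : N/(PP\NP)
        [3,4] "gave" : PP\NP
    [4,5] "that" : S\S

YES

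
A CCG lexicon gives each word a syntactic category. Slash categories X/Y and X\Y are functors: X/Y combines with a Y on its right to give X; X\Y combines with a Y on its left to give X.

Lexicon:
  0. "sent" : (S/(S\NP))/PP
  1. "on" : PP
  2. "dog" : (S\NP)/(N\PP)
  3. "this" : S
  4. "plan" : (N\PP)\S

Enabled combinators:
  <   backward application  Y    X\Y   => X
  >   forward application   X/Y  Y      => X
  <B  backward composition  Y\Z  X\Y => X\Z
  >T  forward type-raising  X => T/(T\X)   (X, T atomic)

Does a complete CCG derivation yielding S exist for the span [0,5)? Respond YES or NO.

[0,5] S   >
  [0,2] S/(S\NP)   >
    [0,1] "sent" : (S/(S\NP))/PP
    [1,2] "on" : PP
  [2,5] S\NP   >
    [2,3] "dog" : (S\NP)/(N\PP)
    [3,5] N\PP   <
      [3,4] "this" : S
      [4,5] "plan" : (N\PP)\S

YES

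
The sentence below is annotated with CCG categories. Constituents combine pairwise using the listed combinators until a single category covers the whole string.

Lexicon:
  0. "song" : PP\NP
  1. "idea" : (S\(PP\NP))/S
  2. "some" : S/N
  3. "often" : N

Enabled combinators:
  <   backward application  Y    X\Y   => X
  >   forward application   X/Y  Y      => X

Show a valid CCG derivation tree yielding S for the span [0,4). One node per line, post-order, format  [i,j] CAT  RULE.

[0,4] S   <
  [0,1] "song" : PP\NP
  [1,4] S\(PP\NP)   >
    [1,2] "idea" : (S\(PP\NP))/S
    [2,4] S   >
      [2,3] "some" : S/N
      [3,4] "often" : N

[0,1] PP\NP  lex  "song"
[1,2] (S\(PP\NP))/S  lex  "idea"
[2,3] S/N  lex  "some"
[3,4] N  lex  "often"
[2,4] S  >  k=3
[1,4] S\(PP\NP)  >  k=2
[0,4] S  <  k=1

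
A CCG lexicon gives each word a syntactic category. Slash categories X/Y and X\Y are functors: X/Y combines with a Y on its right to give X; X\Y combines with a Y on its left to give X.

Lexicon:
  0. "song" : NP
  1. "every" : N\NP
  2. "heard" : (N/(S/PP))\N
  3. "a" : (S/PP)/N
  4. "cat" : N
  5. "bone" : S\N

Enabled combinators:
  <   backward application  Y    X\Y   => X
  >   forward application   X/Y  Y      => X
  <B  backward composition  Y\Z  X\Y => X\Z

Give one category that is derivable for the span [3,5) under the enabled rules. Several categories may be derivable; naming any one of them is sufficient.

S/PP

[0,6] S   <
  [0,5] N   >
    [0,3] N/(S/PP)   <
      [0,2] N   <
        [0,1] "song" : NP
        [1,2] "every" : N\NP
      [2,3] "heard" : (N/(S/PP))\N
    [3,5] S/PP   >
      [3,4] "a" : (S/PP)/N
      [4,5] "cat" : N
  [5,6] "bone" : S\N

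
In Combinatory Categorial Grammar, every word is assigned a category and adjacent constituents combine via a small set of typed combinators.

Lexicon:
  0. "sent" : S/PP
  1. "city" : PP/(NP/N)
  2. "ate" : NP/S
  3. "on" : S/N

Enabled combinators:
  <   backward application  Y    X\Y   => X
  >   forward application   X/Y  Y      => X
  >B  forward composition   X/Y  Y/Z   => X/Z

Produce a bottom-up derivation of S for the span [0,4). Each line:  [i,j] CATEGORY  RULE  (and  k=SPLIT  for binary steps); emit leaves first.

[0,1] S/PP  lex  "sent"
[1,2] PP/(NP/N)  lex  "city"
[2,3] NP/S  lex  "ate"
[3,4] S/N  lex  "on"
[2,4] NP/N  >B  k=3
[1,4] PP  >  k=2
[0,4] S  >  k=1

[0,4] S   >
  [0,1] "sent" : S/PP
  [1,4] PP   >
    [1,2] "city" : PP/(NP/N)
    [2,4] NP/N   >B
      [2,3] "ate" : NP/S
      [3,4] "on" : S/N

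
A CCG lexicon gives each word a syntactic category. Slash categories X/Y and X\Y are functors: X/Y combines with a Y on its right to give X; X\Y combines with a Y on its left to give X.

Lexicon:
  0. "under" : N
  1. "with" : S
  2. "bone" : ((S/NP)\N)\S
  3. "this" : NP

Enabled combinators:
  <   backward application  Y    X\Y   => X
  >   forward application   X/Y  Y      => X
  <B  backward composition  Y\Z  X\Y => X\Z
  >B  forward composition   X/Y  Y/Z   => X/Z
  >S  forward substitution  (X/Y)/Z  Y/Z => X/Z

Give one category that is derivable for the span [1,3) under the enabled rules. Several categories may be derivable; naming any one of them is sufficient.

[0,4] S   >
  [0,3] S/NP   <
    [0,1] "under" : N
    [1,3] (S/NP)\N   <
      [1,2] "with" : S
      [2,3] "bone" : ((S/NP)\N)\S
  [3,4] "this" : NP

(S/NP)\N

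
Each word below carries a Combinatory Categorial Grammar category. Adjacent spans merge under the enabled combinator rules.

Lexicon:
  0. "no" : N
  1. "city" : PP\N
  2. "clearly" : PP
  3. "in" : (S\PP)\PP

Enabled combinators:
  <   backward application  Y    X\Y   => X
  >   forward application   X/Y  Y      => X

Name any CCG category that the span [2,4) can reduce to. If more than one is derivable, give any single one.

[0,4] S   <
  [0,2] PP   <
    [0,1] "no" : N
    [1,2] "city" : PP\N
  [2,4] S\PP   <
    [2,3] "clearly" : PP
    [3,4] "in" : (S\PP)\PP

S\PP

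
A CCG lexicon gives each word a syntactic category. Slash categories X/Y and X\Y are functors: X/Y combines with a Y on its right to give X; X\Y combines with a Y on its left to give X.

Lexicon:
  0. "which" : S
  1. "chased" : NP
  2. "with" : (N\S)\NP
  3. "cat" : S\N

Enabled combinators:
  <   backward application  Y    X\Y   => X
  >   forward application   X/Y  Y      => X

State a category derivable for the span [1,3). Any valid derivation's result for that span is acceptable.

N\S

[0,4] S   <
  [0,3] N   <
    [0,1] "which" : S
    [1,3] N\S   <
      [1,2] "chased" : NP
      [2,3] "with" : (N\S)\NP
  [3,4] "cat" : S\N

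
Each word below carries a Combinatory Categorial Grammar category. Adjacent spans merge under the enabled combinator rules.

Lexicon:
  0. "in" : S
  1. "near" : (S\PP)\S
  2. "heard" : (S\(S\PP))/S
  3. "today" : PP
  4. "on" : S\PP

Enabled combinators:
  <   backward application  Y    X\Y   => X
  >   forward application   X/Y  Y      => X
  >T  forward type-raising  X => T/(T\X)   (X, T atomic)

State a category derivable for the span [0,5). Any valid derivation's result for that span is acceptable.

[0,5] S   <
  [0,2] S\PP   <
    [0,1] "in" : S
    [1,2] "near" : (S\PP)\S
  [2,5] S\(S\PP)   >
    [2,3] "heard" : (S\(S\PP))/S
    [3,5] S   <
      [3,4] "today" : PP
      [4,5] "on" : S\PP

S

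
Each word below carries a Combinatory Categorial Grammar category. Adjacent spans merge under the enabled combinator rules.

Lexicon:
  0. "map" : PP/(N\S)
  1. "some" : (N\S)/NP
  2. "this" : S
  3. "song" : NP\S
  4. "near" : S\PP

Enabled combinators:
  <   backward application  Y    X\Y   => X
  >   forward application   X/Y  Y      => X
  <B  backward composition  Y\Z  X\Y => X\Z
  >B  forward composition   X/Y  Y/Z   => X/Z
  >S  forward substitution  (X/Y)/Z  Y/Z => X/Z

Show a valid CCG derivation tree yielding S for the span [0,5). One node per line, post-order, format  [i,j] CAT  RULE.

[0,1] PP/(N\S)  lex  "map"
[1,2] (N\S)/NP  lex  "some"
[2,3] S  lex  "this"
[3,4] NP\S  lex  "song"
[2,4] NP  <  k=3
[1,4] N\S  >  k=2
[0,4] PP  >  k=1
[4,5] S\PP  lex  "near"
[0,5] S  <  k=4

[0,5] S   <
  [0,4] PP   >
    [0,1] "map" : PP/(N\S)
    [1,4] N\S   >
      [1,2] "some" : (N\S)/NP
      [2,4] NP   <
        [2,3] "this" : S
        [3,4] "song" : NP\S
  [4,5] "near" : S\PP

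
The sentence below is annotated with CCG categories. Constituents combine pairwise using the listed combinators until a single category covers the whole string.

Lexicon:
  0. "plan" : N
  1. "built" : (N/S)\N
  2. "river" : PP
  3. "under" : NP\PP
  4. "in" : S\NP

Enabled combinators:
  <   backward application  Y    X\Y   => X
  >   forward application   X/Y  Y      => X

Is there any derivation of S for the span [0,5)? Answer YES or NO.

N (N/S)\N PP NP\PP S\NP
CKY chart[0,5] = {N}; S ∉ chart

NO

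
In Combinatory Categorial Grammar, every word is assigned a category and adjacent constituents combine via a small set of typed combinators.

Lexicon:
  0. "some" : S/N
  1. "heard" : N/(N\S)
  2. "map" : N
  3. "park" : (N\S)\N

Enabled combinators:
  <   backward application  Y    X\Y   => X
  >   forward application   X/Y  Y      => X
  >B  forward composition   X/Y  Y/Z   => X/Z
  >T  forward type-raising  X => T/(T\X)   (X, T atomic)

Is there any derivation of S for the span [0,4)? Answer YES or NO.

[0,4] S   >
  [0,1] "some" : S/N
  [1,4] N   >
    [1,2] "heard" : N/(N\S)
    [2,4] N\S   <
      [2,3] "map" : N
      [3,4] "park" : (N\S)\N

YES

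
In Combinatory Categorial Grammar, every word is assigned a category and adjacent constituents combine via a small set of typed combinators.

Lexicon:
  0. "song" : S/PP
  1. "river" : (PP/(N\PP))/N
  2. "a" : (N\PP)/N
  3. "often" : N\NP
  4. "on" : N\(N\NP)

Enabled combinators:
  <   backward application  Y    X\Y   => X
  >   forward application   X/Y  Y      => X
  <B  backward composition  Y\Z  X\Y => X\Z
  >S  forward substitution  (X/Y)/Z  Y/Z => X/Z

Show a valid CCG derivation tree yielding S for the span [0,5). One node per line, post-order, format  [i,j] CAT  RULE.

[0,5] S   >
  [0,1] "song" : S/PP
  [1,5] PP   >
    [1,3] PP/N   >S
      [1,2] "river" : (PP/(N\PP))/N
      [2,3] "a" : (N\PP)/N
    [3,5] N   <
      [3,4] "often" : N\NP
      [4,5] "on" : N\(N\NP)

[0,1] S/PP  lex  "song"
[1,2] (PP/(N\PP))/N  lex  "river"
[2,3] (N\PP)/N  lex  "a"
[1,3] PP/N  >S  k=2
[3,4] N\NP  lex  "often"
[4,5] N\(N\NP)  lex  "on"
[3,5] N  <  k=4
[1,5] PP  >  k=3
[0,5] S  >  k=1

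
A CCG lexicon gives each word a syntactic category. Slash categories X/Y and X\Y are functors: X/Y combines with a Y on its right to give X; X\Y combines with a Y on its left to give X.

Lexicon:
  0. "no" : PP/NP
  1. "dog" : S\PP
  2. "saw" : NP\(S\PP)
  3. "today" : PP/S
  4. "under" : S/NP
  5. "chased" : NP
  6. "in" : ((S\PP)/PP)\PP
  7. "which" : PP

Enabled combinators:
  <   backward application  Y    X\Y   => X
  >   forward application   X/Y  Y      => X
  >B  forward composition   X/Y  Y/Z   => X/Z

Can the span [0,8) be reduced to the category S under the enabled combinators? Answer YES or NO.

[0,8] S   <
  [0,3] PP   >
    [0,1] "no" : PP/NP
    [1,3] NP   <
      [1,2] "dog" : S\PP
      [2,3] "saw" : NP\(S\PP)
  [3,8] S\PP   >
    [3,7] (S\PP)/PP   <
      [3,6] PP   >
        [3,4] "today" : PP/S
        [4,6] S   >
          [4,5] "under" : S/NP
          [5,6] "chased" : NP
      [6,7] "in" : ((S\PP)/PP)\PP
    [7,8] "which" : PP

YES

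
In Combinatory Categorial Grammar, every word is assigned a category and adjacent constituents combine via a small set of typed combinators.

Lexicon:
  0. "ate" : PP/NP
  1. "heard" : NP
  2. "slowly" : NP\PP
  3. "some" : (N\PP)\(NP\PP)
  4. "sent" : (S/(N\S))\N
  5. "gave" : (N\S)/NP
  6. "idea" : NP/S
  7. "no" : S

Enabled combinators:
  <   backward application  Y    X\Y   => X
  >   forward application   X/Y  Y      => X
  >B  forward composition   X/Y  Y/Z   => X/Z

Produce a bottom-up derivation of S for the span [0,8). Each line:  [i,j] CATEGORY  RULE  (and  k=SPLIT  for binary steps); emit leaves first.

[0,8] S   >
  [0,5] S/(N\S)   <
    [0,4] N   <
      [0,2] PP   >
        [0,1] "ate" : PP/NP
        [1,2] "heard" : NP
      [2,4] N\PP   <
        [2,3] "slowly" : NP\PP
        [3,4] "some" : (N\PP)\(NP\PP)
    [4,5] "sent" : (S/(N\S))\N
  [5,8] N\S   >
    [5,6] "gave" : (N\S)/NP
    [6,8] NP   >
      [6,7] "idea" : NP/S
      [7,8] "no" : S

[0,1] PP/NP  lex  "ate"
[1,2] NP  lex  "heard"
[0,2] PP  >  k=1
[2,3] NP\PP  lex  "slowly"
[3,4] (N\PP)\(NP\PP)  lex  "some"
[2,4] N\PP  <  k=3
[0,4] N  <  k=2
[4,5] (S/(N\S))\N  lex  "sent"
[0,5] S/(N\S)  <  k=4
[5,6] (N\S)/NP  lex  "gave"
[6,7] NP/S  lex  "idea"
[7,8] S  lex  "no"
[6,8] NP  >  k=7
[5,8] N\S  >  k=6
[0,8] S  >  k=5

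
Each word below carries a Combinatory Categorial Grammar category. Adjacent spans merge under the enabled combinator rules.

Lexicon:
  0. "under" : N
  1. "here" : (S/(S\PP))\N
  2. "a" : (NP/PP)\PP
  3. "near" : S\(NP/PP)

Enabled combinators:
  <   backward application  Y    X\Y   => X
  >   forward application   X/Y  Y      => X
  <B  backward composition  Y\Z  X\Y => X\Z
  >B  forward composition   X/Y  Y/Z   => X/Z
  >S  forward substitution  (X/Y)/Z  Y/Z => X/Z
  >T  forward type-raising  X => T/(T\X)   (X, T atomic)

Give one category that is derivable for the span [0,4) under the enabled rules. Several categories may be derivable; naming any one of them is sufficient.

[0,4] S   >
  [0,2] S/(S\PP)   <
    [0,1] "under" : N
    [1,2] "here" : (S/(S\PP))\N
  [2,4] S\PP   <B
    [2,3] "a" : (NP/PP)\PP
    [3,4] "near" : S\(NP/PP)

S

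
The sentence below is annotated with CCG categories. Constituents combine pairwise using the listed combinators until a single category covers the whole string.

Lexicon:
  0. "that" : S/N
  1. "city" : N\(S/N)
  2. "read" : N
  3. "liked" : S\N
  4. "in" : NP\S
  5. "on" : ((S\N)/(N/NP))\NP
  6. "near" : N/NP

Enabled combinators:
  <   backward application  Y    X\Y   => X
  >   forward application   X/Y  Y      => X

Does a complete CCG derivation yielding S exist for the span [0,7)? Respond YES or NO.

[0,7] S   <
  [0,2] N   <
    [0,1] "that" : S/N
    [1,2] "city" : N\(S/N)
  [2,7] S\N   >
    [2,6] (S\N)/(N/NP)   <
      [2,5] NP   <
        [2,4] S   <
          [2,3] "read" : N
          [3,4] "liked" : S\N
        [4,5] "in" : NP\S
      [5,6] "on" : ((S\N)/(N/NP))\NP
    [6,7] "near" : N/NP

YES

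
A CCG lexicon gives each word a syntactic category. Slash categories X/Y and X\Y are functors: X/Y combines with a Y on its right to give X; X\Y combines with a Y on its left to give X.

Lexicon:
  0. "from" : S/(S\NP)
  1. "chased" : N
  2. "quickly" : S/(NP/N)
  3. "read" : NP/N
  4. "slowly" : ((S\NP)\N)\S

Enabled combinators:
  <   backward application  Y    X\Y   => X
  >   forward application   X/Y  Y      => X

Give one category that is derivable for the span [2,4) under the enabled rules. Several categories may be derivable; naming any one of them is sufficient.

S

[0,5] S   >
  [0,1] "from" : S/(S\NP)
  [1,5] S\NP   <
    [1,2] "chased" : N
    [2,5] (S\NP)\N   <
      [2,4] S   >
        [2,3] "quickly" : S/(NP/N)
        [3,4] "read" : NP/N
      [4,5] "slowly" : ((S\NP)\N)\S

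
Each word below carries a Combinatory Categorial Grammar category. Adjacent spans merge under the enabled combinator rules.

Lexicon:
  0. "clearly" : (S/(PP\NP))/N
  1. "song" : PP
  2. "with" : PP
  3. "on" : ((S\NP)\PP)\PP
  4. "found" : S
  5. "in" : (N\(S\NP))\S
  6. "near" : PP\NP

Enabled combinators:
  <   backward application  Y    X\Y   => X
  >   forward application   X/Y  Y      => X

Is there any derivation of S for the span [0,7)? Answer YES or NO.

YES

[0,7] S   >
  [0,6] S/(PP\NP)   >
    [0,1] "clearly" : (S/(PP\NP))/N
    [1,6] N   <
      [1,4] S\NP   <
        [1,2] "song" : PP
        [2,4] (S\NP)\PP   <
          [2,3] "with" : PP
          [3,4] "on" : ((S\NP)\PP)\PP
      [4,6] N\(S\NP)   <
        [4,5] "found" : S
        [5,6] "in" : (N\(S\NP))\S
  [6,7] "near" : PP\NP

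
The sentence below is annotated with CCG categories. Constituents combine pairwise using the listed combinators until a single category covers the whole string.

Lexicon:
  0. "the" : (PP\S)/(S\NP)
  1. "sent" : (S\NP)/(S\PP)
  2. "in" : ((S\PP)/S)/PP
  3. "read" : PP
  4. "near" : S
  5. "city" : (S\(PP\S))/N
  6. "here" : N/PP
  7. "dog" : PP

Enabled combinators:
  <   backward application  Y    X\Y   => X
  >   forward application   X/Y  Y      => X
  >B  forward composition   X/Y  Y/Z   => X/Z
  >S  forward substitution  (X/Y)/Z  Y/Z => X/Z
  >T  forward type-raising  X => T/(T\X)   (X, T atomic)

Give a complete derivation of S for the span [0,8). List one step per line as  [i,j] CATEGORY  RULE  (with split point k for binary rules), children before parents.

[0,1] (PP\S)/(S\NP)  lex  "the"
[1,2] (S\NP)/(S\PP)  lex  "sent"
[2,3] ((S\PP)/S)/PP  lex  "in"
[3,4] PP  lex  "read"
[2,4] (S\PP)/S  >  k=3
[4,5] S  lex  "near"
[2,5] S\PP  >  k=4
[1,5] S\NP  >  k=2
[0,5] PP\S  >  k=1
[5,6] (S\(PP\S))/N  lex  "city"
[6,7] N/PP  lex  "here"
[7,8] PP  lex  "dog"
[6,8] N  >  k=7
[5,8] S\(PP\S)  >  k=6
[0,8] S  <  k=5

[0,8] S   <
  [0,5] PP\S   >
    [0,1] "the" : (PP\S)/(S\NP)
    [1,5] S\NP   >
      [1,2] "sent" : (S\NP)/(S\PP)
      [2,5] S\PP   >
        [2,4] (S\PP)/S   >
          [2,3] "in" : ((S\PP)/S)/PP
          [3,4] "read" : PP
        [4,5] "near" : S
  [5,8] S\(PP\S)   >
    [5,6] "city" : (S\(PP\S))/N
    [6,8] N   >
      [6,7] "here" : N/PP
      [7,8] "dog" : PP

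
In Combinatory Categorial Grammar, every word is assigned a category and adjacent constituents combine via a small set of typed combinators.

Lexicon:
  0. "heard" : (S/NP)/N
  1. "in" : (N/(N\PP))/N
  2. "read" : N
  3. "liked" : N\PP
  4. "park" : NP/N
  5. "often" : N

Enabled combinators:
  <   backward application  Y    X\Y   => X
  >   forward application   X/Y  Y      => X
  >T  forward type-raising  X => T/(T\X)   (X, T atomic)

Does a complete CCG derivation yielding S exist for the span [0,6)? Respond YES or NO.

[0,6] S   >
  [0,4] S/NP   >
    [0,1] "heard" : (S/NP)/N
    [1,4] N   >
      [1,3] N/(N\PP)   >
        [1,2] "in" : (N/(N\PP))/N
        [2,3] "read" : N
      [3,4] "liked" : N\PP
  [4,6] NP   >
    [4,5] "park" : NP/N
    [5,6] "often" : N

YES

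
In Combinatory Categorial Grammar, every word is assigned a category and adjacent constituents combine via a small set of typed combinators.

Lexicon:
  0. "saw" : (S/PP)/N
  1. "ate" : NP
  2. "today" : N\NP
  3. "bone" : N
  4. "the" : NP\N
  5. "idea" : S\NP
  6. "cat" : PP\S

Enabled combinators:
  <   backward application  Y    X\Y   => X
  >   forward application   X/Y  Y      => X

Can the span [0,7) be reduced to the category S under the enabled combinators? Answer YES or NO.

YES

[0,7] S   >
  [0,3] S/PP   >
    [0,1] "saw" : (S/PP)/N
    [1,3] N   <
      [1,2] "ate" : NP
      [2,3] "today" : N\NP
  [3,7] PP   <
    [3,6] S   <
      [3,5] NP   <
        [3,4] "bone" : N
        [4,5] "the" : NP\N
      [5,6] "idea" : S\NP
    [6,7] "cat" : PP\S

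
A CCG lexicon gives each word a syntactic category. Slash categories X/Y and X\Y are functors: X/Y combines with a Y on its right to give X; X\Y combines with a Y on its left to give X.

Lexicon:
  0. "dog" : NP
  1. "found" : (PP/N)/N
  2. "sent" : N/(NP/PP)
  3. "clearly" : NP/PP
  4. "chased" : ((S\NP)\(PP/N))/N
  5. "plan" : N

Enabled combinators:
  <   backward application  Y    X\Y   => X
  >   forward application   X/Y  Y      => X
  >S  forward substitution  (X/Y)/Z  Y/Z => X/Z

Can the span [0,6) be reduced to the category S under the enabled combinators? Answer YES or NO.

[0,6] S   <
  [0,1] "dog" : NP
  [1,6] S\NP   <
    [1,4] PP/N   >
      [1,2] "found" : (PP/N)/N
      [2,4] N   >
        [2,3] "sent" : N/(NP/PP)
        [3,4] "clearly" : NP/PP
    [4,6] (S\NP)\(PP/N)   >
      [4,5] "chased" : ((S\NP)\(PP/N))/N
      [5,6] "plan" : N

YES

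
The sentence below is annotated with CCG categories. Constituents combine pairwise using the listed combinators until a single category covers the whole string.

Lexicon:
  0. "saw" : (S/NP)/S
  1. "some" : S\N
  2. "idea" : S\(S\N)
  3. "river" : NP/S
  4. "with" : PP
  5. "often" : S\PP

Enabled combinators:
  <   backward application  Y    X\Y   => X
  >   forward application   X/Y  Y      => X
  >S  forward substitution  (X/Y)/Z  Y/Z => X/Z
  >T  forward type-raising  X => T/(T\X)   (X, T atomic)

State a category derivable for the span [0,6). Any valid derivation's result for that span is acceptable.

[0,6] S   >
  [0,3] S/NP   >
    [0,1] "saw" : (S/NP)/S
    [1,3] S   <
      [1,2] "some" : S\N
      [2,3] "idea" : S\(S\N)
  [3,6] NP   >
    [3,4] "river" : NP/S
    [4,6] S   <
      [4,5] "with" : PP
      [5,6] "often" : S\PP

S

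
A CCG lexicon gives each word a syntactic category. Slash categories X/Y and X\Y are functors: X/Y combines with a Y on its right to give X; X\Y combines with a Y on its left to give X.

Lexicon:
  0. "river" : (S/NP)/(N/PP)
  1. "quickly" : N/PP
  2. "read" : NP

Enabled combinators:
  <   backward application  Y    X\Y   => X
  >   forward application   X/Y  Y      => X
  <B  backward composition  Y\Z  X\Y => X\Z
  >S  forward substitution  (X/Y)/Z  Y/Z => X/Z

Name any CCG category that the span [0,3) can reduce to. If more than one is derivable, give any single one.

S

[0,3] S   >
  [0,2] S/NP   >
    [0,1] "river" : (S/NP)/(N/PP)
    [1,2] "quickly" : N/PP
  [2,3] "read" : NP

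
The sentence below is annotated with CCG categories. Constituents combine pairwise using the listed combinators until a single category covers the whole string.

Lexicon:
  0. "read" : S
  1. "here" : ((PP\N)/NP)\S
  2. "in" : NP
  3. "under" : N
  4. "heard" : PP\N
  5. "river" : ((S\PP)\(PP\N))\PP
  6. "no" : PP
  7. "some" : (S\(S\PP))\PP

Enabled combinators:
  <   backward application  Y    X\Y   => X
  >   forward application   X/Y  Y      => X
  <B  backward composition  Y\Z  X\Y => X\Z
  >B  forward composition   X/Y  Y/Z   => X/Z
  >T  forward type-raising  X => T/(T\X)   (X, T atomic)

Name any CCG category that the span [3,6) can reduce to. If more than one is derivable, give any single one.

[0,8] S   <
  [0,6] S\PP   <
    [0,3] PP\N   >
      [0,2] (PP\N)/NP   <
        [0,1] "read" : S
        [1,2] "here" : ((PP\N)/NP)\S
      [2,3] "in" : NP
    [3,6] (S\PP)\(PP\N)   <
      [3,5] PP   >
        [3,4] PP/(PP\N)   >T
          [3,4] "under" : N
        [4,5] "heard" : PP\N
      [5,6] "river" : ((S\PP)\(PP\N))\PP
  [6,8] S\(S\PP)   <
    [6,7] "no" : PP
    [7,8] "some" : (S\(S\PP))\PP

(S\PP)\(PP\N)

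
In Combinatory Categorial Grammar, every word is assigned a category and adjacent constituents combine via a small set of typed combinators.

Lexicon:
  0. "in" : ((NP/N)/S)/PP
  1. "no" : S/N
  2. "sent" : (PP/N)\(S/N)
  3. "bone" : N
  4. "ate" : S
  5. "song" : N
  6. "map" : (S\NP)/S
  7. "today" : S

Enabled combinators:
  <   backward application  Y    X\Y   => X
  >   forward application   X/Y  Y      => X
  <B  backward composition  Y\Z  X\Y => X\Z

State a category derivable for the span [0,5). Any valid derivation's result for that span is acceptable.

NP/N

[0,8] S   <
  [0,6] NP   >
    [0,5] NP/N   >
      [0,4] (NP/N)/S   >
        [0,1] "in" : ((NP/N)/S)/PP
        [1,4] PP   >
          [1,3] PP/N   <
            [1,2] "no" : S/N
            [2,3] "sent" : (PP/N)\(S/N)
          [3,4] "bone" : N
      [4,5] "ate" : S
    [5,6] "song" : N
  [6,8] S\NP   >
    [6,7] "map" : (S\NP)/S
    [7,8] "today" : S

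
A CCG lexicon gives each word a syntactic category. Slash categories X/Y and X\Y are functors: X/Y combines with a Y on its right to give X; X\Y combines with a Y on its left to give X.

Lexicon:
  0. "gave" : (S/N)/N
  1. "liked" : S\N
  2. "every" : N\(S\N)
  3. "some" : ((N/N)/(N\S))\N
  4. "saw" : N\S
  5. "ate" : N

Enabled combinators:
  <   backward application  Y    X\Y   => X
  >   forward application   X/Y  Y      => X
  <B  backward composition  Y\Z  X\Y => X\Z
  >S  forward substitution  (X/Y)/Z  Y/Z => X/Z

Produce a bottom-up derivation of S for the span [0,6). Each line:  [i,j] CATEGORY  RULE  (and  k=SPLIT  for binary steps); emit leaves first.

[0,6] S   >
  [0,5] S/N   >S
    [0,1] "gave" : (S/N)/N
    [1,5] N/N   >
      [1,4] (N/N)/(N\S)   <
        [1,3] N   <
          [1,2] "liked" : S\N
          [2,3] "every" : N\(S\N)
        [3,4] "some" : ((N/N)/(N\S))\N
      [4,5] "saw" : N\S
  [5,6] "ate" : N

[0,1] (S/N)/N  lex  "gave"
[1,2] S\N  lex  "liked"
[2,3] N\(S\N)  lex  "every"
[1,3] N  <  k=2
[3,4] ((N/N)/(N\S))\N  lex  "some"
[1,4] (N/N)/(N\S)  <  k=3
[4,5] N\S  lex  "saw"
[1,5] N/N  >  k=4
[0,5] S/N  >S  k=1
[5,6] N  lex  "ate"
[0,6] S  >  k=5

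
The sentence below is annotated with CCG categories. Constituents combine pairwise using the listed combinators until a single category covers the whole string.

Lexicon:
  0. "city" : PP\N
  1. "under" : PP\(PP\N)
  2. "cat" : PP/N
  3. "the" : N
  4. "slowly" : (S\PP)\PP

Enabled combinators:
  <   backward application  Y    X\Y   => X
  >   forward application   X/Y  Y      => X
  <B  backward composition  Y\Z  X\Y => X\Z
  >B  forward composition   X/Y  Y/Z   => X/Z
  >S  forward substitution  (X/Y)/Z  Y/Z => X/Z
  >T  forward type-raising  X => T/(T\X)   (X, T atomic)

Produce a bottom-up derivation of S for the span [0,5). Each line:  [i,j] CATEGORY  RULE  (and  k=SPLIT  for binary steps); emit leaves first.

[0,5] S   <
  [0,2] PP   <
    [0,1] "city" : PP\N
    [1,2] "under" : PP\(PP\N)
  [2,5] S\PP   <
    [2,4] PP   >
      [2,3] "cat" : PP/N
      [3,4] "the" : N
    [4,5] "slowly" : (S\PP)\PP

[0,1] PP\N  lex  "city"
[1,2] PP\(PP\N)  lex  "under"
[0,2] PP  <  k=1
[2,3] PP/N  lex  "cat"
[3,4] N  lex  "the"
[2,4] PP  >  k=3
[4,5] (S\PP)\PP  lex  "slowly"
[2,5] S\PP  <  k=4
[0,5] S  <  k=2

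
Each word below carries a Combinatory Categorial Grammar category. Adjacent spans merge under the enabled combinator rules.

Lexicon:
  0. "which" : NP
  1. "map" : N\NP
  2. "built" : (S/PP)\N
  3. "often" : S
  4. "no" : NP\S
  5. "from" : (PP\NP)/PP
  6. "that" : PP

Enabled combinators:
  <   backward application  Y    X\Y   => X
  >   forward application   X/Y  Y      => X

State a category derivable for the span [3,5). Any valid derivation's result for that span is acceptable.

[0,7] S   >
  [0,3] S/PP   <
    [0,2] N   <
      [0,1] "which" : NP
      [1,2] "map" : N\NP
    [2,3] "built" : (S/PP)\N
  [3,7] PP   <
    [3,5] NP   <
      [3,4] "often" : S
      [4,5] "no" : NP\S
    [5,7] PP\NP   >
      [5,6] "from" : (PP\NP)/PP
      [6,7] "that" : PP

NP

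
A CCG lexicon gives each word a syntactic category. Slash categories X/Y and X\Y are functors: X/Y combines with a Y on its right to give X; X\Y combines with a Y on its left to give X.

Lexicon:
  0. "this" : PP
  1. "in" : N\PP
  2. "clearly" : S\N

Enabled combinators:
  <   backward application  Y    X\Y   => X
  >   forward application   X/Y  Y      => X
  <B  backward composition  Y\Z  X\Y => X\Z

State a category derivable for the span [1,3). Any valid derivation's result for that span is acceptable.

S\PP

[0,3] S   <
  [0,1] "this" : PP
  [1,3] S\PP   <B
    [1,2] "in" : N\PP
    [2,3] "clearly" : S\N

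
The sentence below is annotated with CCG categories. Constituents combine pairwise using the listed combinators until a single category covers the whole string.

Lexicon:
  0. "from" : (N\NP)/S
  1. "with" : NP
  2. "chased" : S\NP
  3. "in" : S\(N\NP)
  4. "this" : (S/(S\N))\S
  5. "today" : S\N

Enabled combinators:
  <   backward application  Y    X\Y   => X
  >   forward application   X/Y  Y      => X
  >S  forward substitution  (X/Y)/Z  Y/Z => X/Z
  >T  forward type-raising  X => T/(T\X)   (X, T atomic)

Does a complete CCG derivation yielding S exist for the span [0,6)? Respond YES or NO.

[0,6] S   >
  [0,5] S/(S\N)   <
    [0,4] S   <
      [0,3] N\NP   >
        [0,1] "from" : (N\NP)/S
        [1,3] S   >
          [1,2] S/(S\NP)   >T
            [1,2] "with" : NP
          [2,3] "chased" : S\NP
      [3,4] "in" : S\(N\NP)
    [4,5] "this" : (S/(S\N))\S
  [5,6] "today" : S\N

YES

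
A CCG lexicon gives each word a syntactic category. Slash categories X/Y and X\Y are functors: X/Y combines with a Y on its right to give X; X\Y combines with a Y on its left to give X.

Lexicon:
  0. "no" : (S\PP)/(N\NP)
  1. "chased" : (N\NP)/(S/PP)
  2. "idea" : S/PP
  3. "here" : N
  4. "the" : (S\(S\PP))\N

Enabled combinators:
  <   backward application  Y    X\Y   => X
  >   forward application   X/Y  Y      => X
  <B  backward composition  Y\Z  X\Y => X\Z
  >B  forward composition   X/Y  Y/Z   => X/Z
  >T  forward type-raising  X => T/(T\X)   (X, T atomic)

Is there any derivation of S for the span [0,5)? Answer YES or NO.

[0,5] S   <
  [0,3] S\PP   >
    [0,1] "no" : (S\PP)/(N\NP)
    [1,3] N\NP   >
      [1,2] "chased" : (N\NP)/(S/PP)
      [2,3] "idea" : S/PP
  [3,5] S\(S\PP)   <
    [3,4] "here" : N
    [4,5] "the" : (S\(S\PP))\N

YES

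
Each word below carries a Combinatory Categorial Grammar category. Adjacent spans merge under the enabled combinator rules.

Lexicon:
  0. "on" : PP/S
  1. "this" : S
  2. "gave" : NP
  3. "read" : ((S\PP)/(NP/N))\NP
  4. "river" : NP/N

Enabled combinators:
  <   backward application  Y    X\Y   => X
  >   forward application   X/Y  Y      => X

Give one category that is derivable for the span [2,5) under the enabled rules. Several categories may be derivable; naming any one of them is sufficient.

S\PP

[0,5] S   <
  [0,2] PP   >
    [0,1] "on" : PP/S
    [1,2] "this" : S
  [2,5] S\PP   >
    [2,4] (S\PP)/(NP/N)   <
      [2,3] "gave" : NP
      [3,4] "read" : ((S\PP)/(NP/N))\NP
    [4,5] "river" : NP/N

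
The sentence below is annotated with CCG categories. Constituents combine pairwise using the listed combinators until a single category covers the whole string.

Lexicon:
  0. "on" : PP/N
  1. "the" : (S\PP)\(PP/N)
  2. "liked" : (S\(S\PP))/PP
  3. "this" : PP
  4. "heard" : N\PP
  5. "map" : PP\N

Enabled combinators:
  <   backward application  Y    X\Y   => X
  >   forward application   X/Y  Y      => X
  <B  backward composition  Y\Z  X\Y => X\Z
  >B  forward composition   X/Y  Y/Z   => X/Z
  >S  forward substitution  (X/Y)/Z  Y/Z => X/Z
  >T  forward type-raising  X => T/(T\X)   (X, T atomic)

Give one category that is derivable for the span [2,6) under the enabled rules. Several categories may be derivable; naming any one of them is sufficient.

S\(S\PP)

[0,6] S   <
  [0,2] S\PP   <
    [0,1] "on" : PP/N
    [1,2] "the" : (S\PP)\(PP/N)
  [2,6] S\(S\PP)   >
    [2,3] "liked" : (S\(S\PP))/PP
    [3,6] PP   <
      [3,5] N   <
        [3,4] "this" : PP
        [4,5] "heard" : N\PP
      [5,6] "map" : PP\N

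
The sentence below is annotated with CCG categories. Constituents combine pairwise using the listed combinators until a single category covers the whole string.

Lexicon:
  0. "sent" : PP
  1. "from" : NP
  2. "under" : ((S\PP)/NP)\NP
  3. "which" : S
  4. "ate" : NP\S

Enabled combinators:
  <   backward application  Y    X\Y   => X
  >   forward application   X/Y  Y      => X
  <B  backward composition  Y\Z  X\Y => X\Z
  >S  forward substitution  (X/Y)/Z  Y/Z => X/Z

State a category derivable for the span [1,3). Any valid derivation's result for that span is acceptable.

(S\PP)/NP

[0,5] S   <
  [0,1] "sent" : PP
  [1,5] S\PP   >
    [1,3] (S\PP)/NP   <
      [1,2] "from" : NP
      [2,3] "under" : ((S\PP)/NP)\NP
    [3,5] NP   <
      [3,4] "which" : S
      [4,5] "ate" : NP\S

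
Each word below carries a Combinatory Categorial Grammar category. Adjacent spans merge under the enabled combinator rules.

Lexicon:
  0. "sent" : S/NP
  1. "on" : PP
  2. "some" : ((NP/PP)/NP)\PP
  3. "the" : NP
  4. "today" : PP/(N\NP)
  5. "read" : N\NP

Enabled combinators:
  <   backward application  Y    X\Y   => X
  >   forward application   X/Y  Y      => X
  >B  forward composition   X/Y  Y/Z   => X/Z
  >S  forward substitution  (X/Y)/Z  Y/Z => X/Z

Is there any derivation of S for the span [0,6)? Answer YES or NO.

YES

[0,6] S   >
  [0,1] "sent" : S/NP
  [1,6] NP   >
    [1,4] NP/PP   >
      [1,3] (NP/PP)/NP   <
        [1,2] "on" : PP
        [2,3] "some" : ((NP/PP)/NP)\PP
      [3,4] "the" : NP
    [4,6] PP   >
      [4,5] "today" : PP/(N\NP)
      [5,6] "read" : N\NP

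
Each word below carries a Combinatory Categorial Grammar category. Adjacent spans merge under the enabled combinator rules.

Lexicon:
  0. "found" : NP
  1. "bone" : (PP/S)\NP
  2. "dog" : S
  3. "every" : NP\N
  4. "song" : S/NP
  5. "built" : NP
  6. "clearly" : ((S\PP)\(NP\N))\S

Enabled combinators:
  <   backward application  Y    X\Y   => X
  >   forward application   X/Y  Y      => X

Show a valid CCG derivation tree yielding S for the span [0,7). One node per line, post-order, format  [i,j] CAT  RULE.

[0,1] NP  lex  "found"
[1,2] (PP/S)\NP  lex  "bone"
[0,2] PP/S  <  k=1
[2,3] S  lex  "dog"
[0,3] PP  >  k=2
[3,4] NP\N  lex  "every"
[4,5] S/NP  lex  "song"
[5,6] NP  lex  "built"
[4,6] S  >  k=5
[6,7] ((S\PP)\(NP\N))\S  lex  "clearly"
[4,7] (S\PP)\(NP\N)  <  k=6
[3,7] S\PP  <  k=4
[0,7] S  <  k=3

[0,7] S   <
  [0,3] PP   >
    [0,2] PP/S   <
      [0,1] "found" : NP
      [1,2] "bone" : (PP/S)\NP
    [2,3] "dog" : S
  [3,7] S\PP   <
    [3,4] "every" : NP\N
    [4,7] (S\PP)\(NP\N)   <
      [4,6] S   >
        [4,5] "song" : S/NP
        [5,6] "built" : NP
      [6,7] "clearly" : ((S\PP)\(NP\N))\S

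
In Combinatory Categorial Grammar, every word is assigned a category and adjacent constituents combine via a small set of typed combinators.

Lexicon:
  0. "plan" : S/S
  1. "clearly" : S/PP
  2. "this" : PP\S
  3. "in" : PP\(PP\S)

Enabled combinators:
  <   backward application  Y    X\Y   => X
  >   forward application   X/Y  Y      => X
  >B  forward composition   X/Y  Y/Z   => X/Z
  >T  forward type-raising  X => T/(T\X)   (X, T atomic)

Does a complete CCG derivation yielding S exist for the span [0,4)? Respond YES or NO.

YES

[0,4] S   >
  [0,2] S/PP   >B
    [0,1] "plan" : S/S
    [1,2] "clearly" : S/PP
  [2,4] PP   <
    [2,3] "this" : PP\S
    [3,4] "in" : PP\(PP\S)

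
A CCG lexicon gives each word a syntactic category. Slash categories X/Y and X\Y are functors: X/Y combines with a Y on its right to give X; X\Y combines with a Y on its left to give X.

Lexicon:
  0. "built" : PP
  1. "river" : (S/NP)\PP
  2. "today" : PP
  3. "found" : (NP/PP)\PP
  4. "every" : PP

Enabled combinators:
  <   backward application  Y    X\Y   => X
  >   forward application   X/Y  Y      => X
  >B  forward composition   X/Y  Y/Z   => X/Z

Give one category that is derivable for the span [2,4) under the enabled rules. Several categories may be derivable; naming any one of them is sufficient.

[0,5] S   >
  [0,4] S/PP   >B
    [0,2] S/NP   <
      [0,1] "built" : PP
      [1,2] "river" : (S/NP)\PP
    [2,4] NP/PP   <
      [2,3] "today" : PP
      [3,4] "found" : (NP/PP)\PP
  [4,5] "every" : PP

NP/PP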